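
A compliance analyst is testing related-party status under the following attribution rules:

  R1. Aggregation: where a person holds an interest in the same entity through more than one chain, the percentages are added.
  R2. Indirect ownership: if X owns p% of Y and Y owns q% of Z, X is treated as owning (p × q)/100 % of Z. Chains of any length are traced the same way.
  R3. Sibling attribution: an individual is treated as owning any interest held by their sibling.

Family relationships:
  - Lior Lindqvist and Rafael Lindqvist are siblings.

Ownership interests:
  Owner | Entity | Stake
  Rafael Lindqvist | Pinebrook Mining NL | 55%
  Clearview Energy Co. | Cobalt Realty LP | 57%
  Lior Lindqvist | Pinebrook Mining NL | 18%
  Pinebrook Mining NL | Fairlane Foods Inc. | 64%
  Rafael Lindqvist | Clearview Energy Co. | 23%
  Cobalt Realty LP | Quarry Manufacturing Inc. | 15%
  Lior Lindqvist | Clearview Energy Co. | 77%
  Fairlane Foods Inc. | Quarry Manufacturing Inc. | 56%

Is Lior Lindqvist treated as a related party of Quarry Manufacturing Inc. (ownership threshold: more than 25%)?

By sibling attribution (R3), Lior Lindqvist is treated as also owning Rafael Lindqvist's interest in Pinebrook Mining NL, giving 18% + 55% = 73%.
By sibling attribution (R3), Lior Lindqvist is treated as also owning Rafael Lindqvist's interest in Clearview Energy Co, giving 77% + 23% = 100%.
Chain via Pinebrook Mining NL → Fairlane Foods Inc. (R2): 73% × 64% × 56% = 26.1632% of Quarry Manufacturing Inc.
Chain via Clearview Energy Co. → Cobalt Realty LP (R2): 100% × 57% × 15% = 8.55% of Quarry Manufacturing Inc.
Aggregating (R1): 26.1632% + 8.55% = 34.7132%.
34.7132% exceeds the 25% threshold, so Lior is a related party to Quarry Manufacturing Inc.

Yes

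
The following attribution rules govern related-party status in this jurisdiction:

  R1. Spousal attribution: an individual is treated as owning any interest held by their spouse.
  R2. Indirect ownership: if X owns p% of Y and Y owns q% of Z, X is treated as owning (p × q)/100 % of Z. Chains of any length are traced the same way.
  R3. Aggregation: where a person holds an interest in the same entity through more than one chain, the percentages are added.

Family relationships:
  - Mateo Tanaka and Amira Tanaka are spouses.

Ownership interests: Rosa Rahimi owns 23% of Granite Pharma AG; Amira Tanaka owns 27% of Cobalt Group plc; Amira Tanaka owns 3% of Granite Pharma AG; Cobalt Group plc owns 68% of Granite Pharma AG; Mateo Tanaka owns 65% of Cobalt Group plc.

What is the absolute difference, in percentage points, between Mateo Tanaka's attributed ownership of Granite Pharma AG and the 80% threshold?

14.44

By spousal attribution (R1), Mateo Tanaka is treated as also owning Amira Tanaka's interest in Cobalt Group plc, giving 65% + 27% = 92%.
By spousal attribution (R1), Mateo Tanaka is treated as owning Amira Tanaka's 3% interest in Granite Pharma AG.
Chain via Cobalt Group plc (R2): 92% × 68% = 62.56% of Granite Pharma AG.
Direct interest in Granite Pharma AG: 3%.
Aggregating (R3): 62.56% + 3% = 65.56%.
65.56% falls short of the 80% threshold by 14.44 percentage points.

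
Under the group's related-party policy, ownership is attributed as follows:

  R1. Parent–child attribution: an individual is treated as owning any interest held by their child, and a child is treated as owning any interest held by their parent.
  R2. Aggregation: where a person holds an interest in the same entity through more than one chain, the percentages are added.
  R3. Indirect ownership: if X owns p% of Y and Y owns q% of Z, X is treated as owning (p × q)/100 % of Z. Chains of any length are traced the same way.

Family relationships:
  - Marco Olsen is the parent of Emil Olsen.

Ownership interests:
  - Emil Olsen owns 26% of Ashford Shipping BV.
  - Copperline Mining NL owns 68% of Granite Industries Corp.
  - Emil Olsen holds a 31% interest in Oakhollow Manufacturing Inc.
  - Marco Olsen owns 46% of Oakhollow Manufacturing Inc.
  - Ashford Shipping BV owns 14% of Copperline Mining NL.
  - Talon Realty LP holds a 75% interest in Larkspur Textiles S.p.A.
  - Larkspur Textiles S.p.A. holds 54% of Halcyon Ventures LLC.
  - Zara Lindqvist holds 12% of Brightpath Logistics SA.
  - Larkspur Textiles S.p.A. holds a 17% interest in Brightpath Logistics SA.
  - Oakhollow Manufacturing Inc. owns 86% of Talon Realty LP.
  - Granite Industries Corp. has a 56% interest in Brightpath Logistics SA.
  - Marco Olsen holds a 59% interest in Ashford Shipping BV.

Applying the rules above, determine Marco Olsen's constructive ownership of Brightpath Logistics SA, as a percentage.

12.97457%

By parent–child attribution (R1), Marco Olsen is treated as also owning Emil Olsen's interest in Ashford Shipping BV, giving 59% + 26% = 85%.
By parent–child attribution (R1), Marco Olsen is treated as also owning Emil Olsen's interest in Oakhollow Manufacturing Inc, giving 46% + 31% = 77%.
Chain via Ashford Shipping BV → Copperline Mining NL → Granite Industries Corp. (R3): 85% × 14% × 68% × 56% = 4.53152% of Brightpath Logistics SA.
Chain via Oakhollow Manufacturing Inc. → Talon Realty LP → Larkspur Textiles S.p.A. (R3): 77% × 86% × 75% × 17% = 8.44305% of Brightpath Logistics SA.
Aggregating (R2): 4.53152% + 8.44305% = 12.97457%.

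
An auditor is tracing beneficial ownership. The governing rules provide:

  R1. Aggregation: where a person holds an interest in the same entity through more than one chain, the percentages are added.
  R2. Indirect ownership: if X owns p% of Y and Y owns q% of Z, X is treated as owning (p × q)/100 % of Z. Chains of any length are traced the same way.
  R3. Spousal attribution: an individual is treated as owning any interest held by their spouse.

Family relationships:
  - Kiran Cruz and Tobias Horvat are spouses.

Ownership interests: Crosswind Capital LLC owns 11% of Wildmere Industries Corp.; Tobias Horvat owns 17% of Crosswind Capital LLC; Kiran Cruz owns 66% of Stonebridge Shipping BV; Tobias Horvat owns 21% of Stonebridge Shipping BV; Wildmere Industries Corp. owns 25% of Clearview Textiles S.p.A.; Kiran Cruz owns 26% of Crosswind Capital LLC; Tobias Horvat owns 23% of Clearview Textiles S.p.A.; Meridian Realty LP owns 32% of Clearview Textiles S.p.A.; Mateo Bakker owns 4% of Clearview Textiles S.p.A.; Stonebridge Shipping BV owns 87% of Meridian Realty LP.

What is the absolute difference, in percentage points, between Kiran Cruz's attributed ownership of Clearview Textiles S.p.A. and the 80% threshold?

By spousal attribution (R3), Kiran Cruz is treated as also owning Tobias Horvat's interest in Crosswind Capital LLC, giving 26% + 17% = 43%.
By spousal attribution (R3), Kiran Cruz is treated as also owning Tobias Horvat's interest in Stonebridge Shipping BV, giving 66% + 21% = 87%.
By spousal attribution (R3), Kiran Cruz is treated as owning Tobias Horvat's 23% interest in Clearview Textiles S.p.A.
Chain via Crosswind Capital LLC → Wildmere Industries Corp. (R2): 43% × 11% × 25% = 1.1825% of Clearview Textiles S.p.A.
Chain via Stonebridge Shipping BV → Meridian Realty LP (R2): 87% × 87% × 32% = 24.2208% of Clearview Textiles S.p.A.
Direct interest in Clearview Textiles S.p.A: 23%.
Aggregating (R1): 1.1825% + 24.2208% + 23% = 48.4033%.
48.4033% falls short of the 80% threshold by 31.5967 percentage points.

31.5967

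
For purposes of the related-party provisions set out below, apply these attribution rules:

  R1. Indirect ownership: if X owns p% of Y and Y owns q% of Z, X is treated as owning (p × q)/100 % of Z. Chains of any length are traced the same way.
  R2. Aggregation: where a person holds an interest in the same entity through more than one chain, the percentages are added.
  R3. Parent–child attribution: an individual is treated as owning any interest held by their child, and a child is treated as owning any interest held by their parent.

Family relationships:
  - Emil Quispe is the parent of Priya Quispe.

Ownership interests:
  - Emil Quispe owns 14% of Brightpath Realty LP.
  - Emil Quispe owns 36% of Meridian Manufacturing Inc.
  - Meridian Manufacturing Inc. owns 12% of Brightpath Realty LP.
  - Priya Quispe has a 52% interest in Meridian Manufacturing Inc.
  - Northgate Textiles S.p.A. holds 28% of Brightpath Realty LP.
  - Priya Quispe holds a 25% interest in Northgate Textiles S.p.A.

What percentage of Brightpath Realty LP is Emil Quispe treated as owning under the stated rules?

By parent–child attribution (R3), Emil Quispe is treated as also owning Priya Quispe's interest in Meridian Manufacturing Inc, giving 36% + 52% = 88%.
By parent–child attribution (R3), Emil Quispe is treated as owning Priya Quispe's 25% interest in Northgate Textiles S.p.A.
Chain via Meridian Manufacturing Inc. (R1): 88% × 12% = 10.56% of Brightpath Realty LP.
Direct interest in Brightpath Realty LP: 14%.
Chain via Northgate Textiles S.p.A. (R1): 25% × 28% = 7% of Brightpath Realty LP.
Aggregating (R2): 10.56% + 14% + 7% = 31.56%.

31.56%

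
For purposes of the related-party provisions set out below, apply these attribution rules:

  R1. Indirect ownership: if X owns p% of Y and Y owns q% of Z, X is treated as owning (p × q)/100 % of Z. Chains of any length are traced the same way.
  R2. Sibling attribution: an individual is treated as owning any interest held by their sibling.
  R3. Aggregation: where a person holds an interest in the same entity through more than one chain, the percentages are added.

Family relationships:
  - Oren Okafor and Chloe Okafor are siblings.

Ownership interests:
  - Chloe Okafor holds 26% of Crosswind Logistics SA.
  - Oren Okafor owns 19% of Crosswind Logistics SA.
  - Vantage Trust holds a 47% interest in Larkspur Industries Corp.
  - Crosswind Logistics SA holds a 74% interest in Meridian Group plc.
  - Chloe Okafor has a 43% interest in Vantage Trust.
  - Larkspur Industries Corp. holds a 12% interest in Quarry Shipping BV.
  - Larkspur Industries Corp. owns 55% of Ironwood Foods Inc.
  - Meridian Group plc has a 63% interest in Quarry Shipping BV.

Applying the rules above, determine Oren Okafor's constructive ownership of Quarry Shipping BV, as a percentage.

By sibling attribution (R2), Oren Okafor is treated as also owning Chloe Okafor's interest in Crosswind Logistics SA, giving 19% + 26% = 45%.
By sibling attribution (R2), Oren Okafor is treated as owning Chloe Okafor's 43% interest in Vantage Trust.
Chain via Crosswind Logistics SA → Meridian Group plc (R1): 45% × 74% × 63% = 20.979% of Quarry Shipping BV.
Chain via Vantage Trust → Larkspur Industries Corp. (R1): 43% × 47% × 12% = 2.4252% of Quarry Shipping BV.
Aggregating (R3): 20.979% + 2.4252% = 23.4042%.

23.4042%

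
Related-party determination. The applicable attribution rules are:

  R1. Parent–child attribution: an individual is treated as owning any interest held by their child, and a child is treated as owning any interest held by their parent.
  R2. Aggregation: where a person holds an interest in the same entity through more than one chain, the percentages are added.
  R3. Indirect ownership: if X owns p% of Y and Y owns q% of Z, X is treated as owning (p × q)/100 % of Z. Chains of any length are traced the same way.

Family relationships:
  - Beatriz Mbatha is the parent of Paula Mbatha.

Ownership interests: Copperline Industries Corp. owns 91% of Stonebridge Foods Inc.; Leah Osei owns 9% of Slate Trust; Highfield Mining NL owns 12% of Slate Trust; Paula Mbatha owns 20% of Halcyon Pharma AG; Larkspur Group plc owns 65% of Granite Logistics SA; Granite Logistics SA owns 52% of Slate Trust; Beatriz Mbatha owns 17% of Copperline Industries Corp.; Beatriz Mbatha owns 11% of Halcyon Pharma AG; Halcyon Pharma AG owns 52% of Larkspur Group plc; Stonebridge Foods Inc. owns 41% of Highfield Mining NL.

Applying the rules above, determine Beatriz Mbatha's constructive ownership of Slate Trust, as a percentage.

6.209684%

By parent–child attribution (R1), Beatriz Mbatha is treated as also owning Paula Mbatha's interest in Halcyon Pharma AG, giving 11% + 20% = 31%.
Chain via Halcyon Pharma AG → Larkspur Group plc → Granite Logistics SA (R3): 31% × 52% × 65% × 52% = 5.44856% of Slate Trust.
Chain via Copperline Industries Corp. → Stonebridge Foods Inc. → Highfield Mining NL (R3): 17% × 91% × 41% × 12% = 0.761124% of Slate Trust.
Aggregating (R2): 5.44856% + 0.761124% = 6.209684%.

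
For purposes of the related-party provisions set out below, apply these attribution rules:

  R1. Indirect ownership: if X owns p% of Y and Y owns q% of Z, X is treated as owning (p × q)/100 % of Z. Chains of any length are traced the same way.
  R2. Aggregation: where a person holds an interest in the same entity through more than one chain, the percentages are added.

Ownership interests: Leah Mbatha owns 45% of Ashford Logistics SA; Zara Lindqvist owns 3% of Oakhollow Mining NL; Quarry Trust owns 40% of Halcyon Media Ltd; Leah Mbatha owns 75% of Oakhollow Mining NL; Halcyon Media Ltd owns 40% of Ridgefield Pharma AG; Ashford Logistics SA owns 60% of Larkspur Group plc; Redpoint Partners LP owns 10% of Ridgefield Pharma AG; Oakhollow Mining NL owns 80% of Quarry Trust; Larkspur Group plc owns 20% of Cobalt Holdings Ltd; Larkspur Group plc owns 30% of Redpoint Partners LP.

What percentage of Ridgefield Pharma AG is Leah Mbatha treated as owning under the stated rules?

10.41%

Chain via Ashford Logistics SA → Larkspur Group plc → Redpoint Partners LP (R1): 45% × 60% × 30% × 10% = 0.81% of Ridgefield Pharma AG.
Chain via Oakhollow Mining NL → Quarry Trust → Halcyon Media Ltd (R1): 75% × 80% × 40% × 40% = 9.6% of Ridgefield Pharma AG.
Aggregating (R2): 0.81% + 9.6% = 10.41%.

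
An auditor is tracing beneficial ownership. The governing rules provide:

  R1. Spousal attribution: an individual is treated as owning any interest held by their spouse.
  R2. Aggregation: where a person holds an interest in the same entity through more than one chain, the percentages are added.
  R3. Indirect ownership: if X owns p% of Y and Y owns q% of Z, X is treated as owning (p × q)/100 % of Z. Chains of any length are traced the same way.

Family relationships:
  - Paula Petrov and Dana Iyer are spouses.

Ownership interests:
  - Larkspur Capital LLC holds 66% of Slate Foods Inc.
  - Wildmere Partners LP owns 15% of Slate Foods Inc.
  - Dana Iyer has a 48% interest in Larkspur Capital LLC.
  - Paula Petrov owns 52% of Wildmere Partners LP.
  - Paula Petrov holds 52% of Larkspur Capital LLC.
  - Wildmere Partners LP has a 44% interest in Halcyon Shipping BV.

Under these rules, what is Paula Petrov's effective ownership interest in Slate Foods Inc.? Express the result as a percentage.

By spousal attribution (R1), Paula Petrov is treated as also owning Dana Iyer's interest in Larkspur Capital LLC, giving 52% + 48% = 100%.
Chain via Wildmere Partners LP (R3): 52% × 15% = 7.8% of Slate Foods Inc.
Chain via Larkspur Capital LLC (R3): 100% × 66% = 66% of Slate Foods Inc.
Aggregating (R2): 7.8% + 66% = 73.8%.

73.8%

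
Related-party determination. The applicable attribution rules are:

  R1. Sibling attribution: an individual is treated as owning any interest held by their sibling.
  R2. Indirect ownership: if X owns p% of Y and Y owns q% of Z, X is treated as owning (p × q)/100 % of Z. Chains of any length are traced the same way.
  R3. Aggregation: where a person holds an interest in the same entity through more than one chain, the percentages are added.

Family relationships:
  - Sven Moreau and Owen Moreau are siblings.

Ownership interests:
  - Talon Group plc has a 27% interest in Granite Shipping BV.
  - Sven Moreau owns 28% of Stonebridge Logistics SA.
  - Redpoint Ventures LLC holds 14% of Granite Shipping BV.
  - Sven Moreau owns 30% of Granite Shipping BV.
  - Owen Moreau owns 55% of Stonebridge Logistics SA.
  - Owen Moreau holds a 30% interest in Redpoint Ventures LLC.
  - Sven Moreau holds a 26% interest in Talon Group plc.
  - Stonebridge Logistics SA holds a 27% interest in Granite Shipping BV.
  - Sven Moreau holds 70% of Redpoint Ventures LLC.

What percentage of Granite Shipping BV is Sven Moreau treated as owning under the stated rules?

73.43%

By sibling attribution (R1), Sven Moreau is treated as also owning Owen Moreau's interest in Stonebridge Logistics SA, giving 28% + 55% = 83%.
By sibling attribution (R1), Sven Moreau is treated as also owning Owen Moreau's interest in Redpoint Ventures LLC, giving 70% + 30% = 100%.
Chain via Stonebridge Logistics SA (R2): 83% × 27% = 22.41% of Granite Shipping BV.
Chain via Talon Group plc (R2): 26% × 27% = 7.02% of Granite Shipping BV.
Chain via Redpoint Ventures LLC (R2): 100% × 14% = 14% of Granite Shipping BV.
Direct interest in Granite Shipping BV: 30%.
Aggregating (R3): 22.41% + 7.02% + 14% + 30% = 73.43%.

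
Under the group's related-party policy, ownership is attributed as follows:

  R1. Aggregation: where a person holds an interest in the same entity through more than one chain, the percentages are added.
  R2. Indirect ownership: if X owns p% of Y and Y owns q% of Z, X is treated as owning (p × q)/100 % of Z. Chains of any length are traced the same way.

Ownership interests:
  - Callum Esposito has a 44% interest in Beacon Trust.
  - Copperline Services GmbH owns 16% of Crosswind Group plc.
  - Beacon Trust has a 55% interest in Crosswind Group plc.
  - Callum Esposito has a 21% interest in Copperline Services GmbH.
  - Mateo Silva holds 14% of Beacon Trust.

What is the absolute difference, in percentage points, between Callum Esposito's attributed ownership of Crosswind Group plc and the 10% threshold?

17.56

Chain via Copperline Services GmbH (R2): 21% × 16% = 3.36% of Crosswind Group plc.
Chain via Beacon Trust (R2): 44% × 55% = 24.2% of Crosswind Group plc.
Aggregating (R1): 3.36% + 24.2% = 27.56%.
27.56% exceeds the 10% threshold by 17.56 percentage points.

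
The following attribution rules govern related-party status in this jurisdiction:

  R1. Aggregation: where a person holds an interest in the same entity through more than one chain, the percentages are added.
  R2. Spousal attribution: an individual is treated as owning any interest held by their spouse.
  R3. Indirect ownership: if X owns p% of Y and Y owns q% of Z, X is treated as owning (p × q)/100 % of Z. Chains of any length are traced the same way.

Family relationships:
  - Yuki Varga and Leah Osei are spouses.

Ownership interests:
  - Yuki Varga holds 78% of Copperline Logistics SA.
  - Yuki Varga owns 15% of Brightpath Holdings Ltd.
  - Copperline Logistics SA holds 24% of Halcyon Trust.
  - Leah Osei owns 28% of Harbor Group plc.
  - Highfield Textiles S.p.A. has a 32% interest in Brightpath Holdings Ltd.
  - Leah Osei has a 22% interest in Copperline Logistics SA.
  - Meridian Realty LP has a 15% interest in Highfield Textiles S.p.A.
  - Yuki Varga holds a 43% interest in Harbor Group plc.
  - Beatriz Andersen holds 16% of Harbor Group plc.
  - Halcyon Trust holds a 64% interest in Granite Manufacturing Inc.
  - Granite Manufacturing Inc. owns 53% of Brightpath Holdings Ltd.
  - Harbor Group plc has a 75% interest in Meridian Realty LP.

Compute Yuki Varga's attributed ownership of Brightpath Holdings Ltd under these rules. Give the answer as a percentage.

25.6968%

By spousal attribution (R2), Yuki Varga is treated as also owning Leah Osei's interest in Harbor Group plc, giving 43% + 28% = 71%.
By spousal attribution (R2), Yuki Varga is treated as also owning Leah Osei's interest in Copperline Logistics SA, giving 78% + 22% = 100%.
Chain via Harbor Group plc → Meridian Realty LP → Highfield Textiles S.p.A. (R3): 71% × 75% × 15% × 32% = 2.556% of Brightpath Holdings Ltd.
Chain via Copperline Logistics SA → Halcyon Trust → Granite Manufacturing Inc. (R3): 100% × 24% × 64% × 53% = 8.1408% of Brightpath Holdings Ltd.
Direct interest in Brightpath Holdings Ltd: 15%.
Aggregating (R1): 2.556% + 8.1408% + 15% = 25.6968%.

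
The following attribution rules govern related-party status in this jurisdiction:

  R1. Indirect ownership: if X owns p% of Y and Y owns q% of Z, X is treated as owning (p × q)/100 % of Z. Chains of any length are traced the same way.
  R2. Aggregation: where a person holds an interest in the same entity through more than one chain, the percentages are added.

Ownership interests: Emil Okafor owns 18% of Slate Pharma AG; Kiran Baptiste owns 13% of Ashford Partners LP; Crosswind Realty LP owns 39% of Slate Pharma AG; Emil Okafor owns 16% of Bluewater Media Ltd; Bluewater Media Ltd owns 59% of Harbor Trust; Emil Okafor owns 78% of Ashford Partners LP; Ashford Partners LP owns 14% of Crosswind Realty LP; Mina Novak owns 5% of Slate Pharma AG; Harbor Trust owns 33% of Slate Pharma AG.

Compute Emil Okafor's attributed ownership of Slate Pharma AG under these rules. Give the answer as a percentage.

25.374%

Chain via Ashford Partners LP → Crosswind Realty LP (R1): 78% × 14% × 39% = 4.2588% of Slate Pharma AG.
Chain via Bluewater Media Ltd → Harbor Trust (R1): 16% × 59% × 33% = 3.1152% of Slate Pharma AG.
Direct interest in Slate Pharma AG: 18%.
Aggregating (R2): 4.2588% + 3.1152% + 18% = 25.374%.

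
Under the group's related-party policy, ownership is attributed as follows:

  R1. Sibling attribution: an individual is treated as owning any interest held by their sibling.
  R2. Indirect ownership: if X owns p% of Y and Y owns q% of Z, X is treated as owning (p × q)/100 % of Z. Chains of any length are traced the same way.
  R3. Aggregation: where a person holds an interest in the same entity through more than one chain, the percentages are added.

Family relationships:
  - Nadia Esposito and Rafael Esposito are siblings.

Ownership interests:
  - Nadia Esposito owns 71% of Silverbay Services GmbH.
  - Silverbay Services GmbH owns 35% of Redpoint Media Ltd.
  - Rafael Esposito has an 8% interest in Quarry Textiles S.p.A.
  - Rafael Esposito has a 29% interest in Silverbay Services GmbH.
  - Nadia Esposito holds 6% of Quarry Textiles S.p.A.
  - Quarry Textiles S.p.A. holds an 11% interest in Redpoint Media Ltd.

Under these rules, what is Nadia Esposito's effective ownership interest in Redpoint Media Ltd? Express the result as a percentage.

36.54%

By sibling attribution (R1), Nadia Esposito is treated as also owning Rafael Esposito's interest in Silverbay Services GmbH, giving 71% + 29% = 100%.
By sibling attribution (R1), Nadia Esposito is treated as also owning Rafael Esposito's interest in Quarry Textiles S.p.A, giving 6% + 8% = 14%.
Chain via Silverbay Services GmbH (R2): 100% × 35% = 35% of Redpoint Media Ltd.
Chain via Quarry Textiles S.p.A. (R2): 14% × 11% = 1.54% of Redpoint Media Ltd.
Aggregating (R3): 35% + 1.54% = 36.54%.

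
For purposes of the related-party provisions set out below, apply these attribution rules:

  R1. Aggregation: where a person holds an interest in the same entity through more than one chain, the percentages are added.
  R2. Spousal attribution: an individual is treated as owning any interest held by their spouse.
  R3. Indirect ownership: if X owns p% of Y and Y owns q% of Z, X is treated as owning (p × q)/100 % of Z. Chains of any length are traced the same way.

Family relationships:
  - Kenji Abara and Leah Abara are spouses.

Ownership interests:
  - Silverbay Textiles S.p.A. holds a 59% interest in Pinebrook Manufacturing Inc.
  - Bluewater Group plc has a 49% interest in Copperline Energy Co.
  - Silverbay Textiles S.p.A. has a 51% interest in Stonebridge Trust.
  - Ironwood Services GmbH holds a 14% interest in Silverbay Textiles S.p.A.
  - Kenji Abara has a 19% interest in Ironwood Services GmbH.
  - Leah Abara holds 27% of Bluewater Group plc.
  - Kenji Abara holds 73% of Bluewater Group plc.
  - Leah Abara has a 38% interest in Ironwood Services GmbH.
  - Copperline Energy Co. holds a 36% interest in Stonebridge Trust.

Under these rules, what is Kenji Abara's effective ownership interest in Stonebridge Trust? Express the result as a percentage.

21.7098%

By spousal attribution (R2), Kenji Abara is treated as also owning Leah Abara's interest in Bluewater Group plc, giving 73% + 27% = 100%.
By spousal attribution (R2), Kenji Abara is treated as also owning Leah Abara's interest in Ironwood Services GmbH, giving 19% + 38% = 57%.
Chain via Bluewater Group plc → Copperline Energy Co. (R3): 100% × 49% × 36% = 17.64% of Stonebridge Trust.
Chain via Ironwood Services GmbH → Silverbay Textiles S.p.A. (R3): 57% × 14% × 51% = 4.0698% of Stonebridge Trust.
Aggregating (R1): 17.64% + 4.0698% = 21.7098%.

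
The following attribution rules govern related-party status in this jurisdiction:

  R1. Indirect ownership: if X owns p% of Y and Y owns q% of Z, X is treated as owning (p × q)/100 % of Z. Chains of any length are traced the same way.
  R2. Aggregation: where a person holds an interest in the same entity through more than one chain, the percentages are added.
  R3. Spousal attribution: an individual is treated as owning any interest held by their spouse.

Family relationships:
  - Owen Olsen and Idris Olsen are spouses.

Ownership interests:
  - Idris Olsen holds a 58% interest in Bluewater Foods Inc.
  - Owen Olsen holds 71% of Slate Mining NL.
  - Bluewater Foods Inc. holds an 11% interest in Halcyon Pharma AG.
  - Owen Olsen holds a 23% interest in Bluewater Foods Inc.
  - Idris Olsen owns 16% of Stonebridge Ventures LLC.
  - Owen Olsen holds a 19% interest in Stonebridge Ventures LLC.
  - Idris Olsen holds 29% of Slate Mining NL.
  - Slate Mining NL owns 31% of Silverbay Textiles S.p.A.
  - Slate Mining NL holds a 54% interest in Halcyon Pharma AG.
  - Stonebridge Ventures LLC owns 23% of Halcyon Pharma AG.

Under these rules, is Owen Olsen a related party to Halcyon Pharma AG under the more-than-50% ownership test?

By spousal attribution (R3), Owen Olsen is treated as also owning Idris Olsen's interest in Bluewater Foods Inc, giving 23% + 58% = 81%.
By spousal attribution (R3), Owen Olsen is treated as also owning Idris Olsen's interest in Slate Mining NL, giving 71% + 29% = 100%.
By spousal attribution (R3), Owen Olsen is treated as also owning Idris Olsen's interest in Stonebridge Ventures LLC, giving 19% + 16% = 35%.
Chain via Bluewater Foods Inc. (R1): 81% × 11% = 8.91% of Halcyon Pharma AG.
Chain via Slate Mining NL (R1): 100% × 54% = 54% of Halcyon Pharma AG.
Chain via Stonebridge Ventures LLC (R1): 35% × 23% = 8.05% of Halcyon Pharma AG.
Aggregating (R2): 8.91% + 54% + 8.05% = 70.96%.
70.96% exceeds the 50% threshold, so Owen is a related party to Halcyon Pharma AG.

Yes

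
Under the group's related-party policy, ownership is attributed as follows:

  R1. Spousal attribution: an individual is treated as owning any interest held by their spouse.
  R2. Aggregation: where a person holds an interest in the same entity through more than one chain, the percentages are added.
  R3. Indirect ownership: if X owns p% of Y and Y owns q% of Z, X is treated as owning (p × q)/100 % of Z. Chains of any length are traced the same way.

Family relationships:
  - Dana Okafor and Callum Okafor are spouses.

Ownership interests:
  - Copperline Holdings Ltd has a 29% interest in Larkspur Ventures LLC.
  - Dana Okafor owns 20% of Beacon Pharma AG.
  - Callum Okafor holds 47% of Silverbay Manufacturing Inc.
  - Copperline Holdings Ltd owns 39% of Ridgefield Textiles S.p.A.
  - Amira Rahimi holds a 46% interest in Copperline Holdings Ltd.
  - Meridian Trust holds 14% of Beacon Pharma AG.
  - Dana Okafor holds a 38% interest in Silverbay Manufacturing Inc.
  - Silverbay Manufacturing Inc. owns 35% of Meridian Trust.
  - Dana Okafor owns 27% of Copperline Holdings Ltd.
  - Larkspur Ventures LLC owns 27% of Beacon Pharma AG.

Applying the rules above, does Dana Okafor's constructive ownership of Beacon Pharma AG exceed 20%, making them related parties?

By spousal attribution (R1), Dana Okafor is treated as also owning Callum Okafor's interest in Silverbay Manufacturing Inc, giving 38% + 47% = 85%.
Chain via Silverbay Manufacturing Inc. → Meridian Trust (R3): 85% × 35% × 14% = 4.165% of Beacon Pharma AG.
Chain via Copperline Holdings Ltd → Larkspur Ventures LLC (R3): 27% × 29% × 27% = 2.1141% of Beacon Pharma AG.
Direct interest in Beacon Pharma AG: 20%.
Aggregating (R2): 4.165% + 2.1141% + 20% = 26.2791%.
26.2791% exceeds the 20% threshold, so Dana is a related party to Beacon Pharma AG.

Yes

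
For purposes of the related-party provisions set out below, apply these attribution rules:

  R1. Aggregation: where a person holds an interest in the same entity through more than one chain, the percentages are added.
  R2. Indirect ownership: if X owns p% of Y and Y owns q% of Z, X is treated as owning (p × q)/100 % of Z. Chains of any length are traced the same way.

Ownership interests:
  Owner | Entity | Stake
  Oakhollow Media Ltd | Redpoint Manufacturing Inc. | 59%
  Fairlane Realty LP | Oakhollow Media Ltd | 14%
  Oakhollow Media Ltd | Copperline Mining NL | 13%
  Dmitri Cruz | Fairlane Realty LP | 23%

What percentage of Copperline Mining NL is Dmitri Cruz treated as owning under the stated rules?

Chain via Fairlane Realty LP → Oakhollow Media Ltd (R2): 23% × 14% × 13% = 0.4186% of Copperline Mining NL.

0.4186%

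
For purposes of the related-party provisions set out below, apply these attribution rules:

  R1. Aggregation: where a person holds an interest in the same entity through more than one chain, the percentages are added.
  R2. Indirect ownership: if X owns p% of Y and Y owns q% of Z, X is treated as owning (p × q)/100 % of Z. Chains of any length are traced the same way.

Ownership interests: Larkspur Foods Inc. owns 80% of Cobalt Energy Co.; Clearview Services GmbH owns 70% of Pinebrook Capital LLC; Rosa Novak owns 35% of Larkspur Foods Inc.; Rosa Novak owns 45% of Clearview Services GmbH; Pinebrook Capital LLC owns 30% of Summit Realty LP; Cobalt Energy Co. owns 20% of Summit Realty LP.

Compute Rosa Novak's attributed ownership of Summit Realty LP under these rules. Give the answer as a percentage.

15.05%

Chain via Larkspur Foods Inc. → Cobalt Energy Co. (R2): 35% × 80% × 20% = 5.6% of Summit Realty LP.
Chain via Clearview Services GmbH → Pinebrook Capital LLC (R2): 45% × 70% × 30% = 9.45% of Summit Realty LP.
Aggregating (R1): 5.6% + 9.45% = 15.05%.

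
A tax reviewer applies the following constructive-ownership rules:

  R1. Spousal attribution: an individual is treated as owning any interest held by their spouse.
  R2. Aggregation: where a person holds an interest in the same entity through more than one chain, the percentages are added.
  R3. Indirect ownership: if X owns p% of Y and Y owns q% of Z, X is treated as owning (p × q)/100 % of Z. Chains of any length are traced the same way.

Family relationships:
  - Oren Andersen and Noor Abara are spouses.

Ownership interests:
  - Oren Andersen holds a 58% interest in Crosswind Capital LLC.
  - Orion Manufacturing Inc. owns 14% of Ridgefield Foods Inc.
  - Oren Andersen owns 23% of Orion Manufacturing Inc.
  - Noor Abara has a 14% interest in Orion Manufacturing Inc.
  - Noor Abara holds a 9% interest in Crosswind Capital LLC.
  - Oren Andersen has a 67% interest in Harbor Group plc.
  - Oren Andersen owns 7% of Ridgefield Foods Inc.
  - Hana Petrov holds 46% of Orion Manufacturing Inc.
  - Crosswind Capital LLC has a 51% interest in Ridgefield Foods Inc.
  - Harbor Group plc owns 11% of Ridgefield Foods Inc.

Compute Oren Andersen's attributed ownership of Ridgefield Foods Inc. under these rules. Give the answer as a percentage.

53.72%

By spousal attribution (R1), Oren Andersen is treated as also owning Noor Abara's interest in Crosswind Capital LLC, giving 58% + 9% = 67%.
By spousal attribution (R1), Oren Andersen is treated as also owning Noor Abara's interest in Orion Manufacturing Inc, giving 23% + 14% = 37%.
Chain via Crosswind Capital LLC (R3): 67% × 51% = 34.17% of Ridgefield Foods Inc.
Chain via Harbor Group plc (R3): 67% × 11% = 7.37% of Ridgefield Foods Inc.
Chain via Orion Manufacturing Inc. (R3): 37% × 14% = 5.18% of Ridgefield Foods Inc.
Direct interest in Ridgefield Foods Inc: 7%.
Aggregating (R2): 34.17% + 7.37% + 5.18% + 7% = 53.72%.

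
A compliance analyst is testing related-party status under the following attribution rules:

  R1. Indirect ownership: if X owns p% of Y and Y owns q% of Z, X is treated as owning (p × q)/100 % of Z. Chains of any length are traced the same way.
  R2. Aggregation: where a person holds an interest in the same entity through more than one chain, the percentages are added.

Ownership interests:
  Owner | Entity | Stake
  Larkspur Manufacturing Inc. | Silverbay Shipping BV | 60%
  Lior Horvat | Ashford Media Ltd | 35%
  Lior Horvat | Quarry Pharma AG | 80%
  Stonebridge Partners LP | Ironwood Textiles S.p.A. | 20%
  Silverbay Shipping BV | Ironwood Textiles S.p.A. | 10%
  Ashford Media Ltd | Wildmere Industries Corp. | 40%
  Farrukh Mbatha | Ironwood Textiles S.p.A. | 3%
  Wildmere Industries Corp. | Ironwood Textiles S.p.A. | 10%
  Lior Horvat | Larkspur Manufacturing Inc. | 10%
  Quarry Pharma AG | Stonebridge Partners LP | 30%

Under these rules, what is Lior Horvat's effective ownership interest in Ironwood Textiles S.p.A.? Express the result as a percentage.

6.8%

Chain via Ashford Media Ltd → Wildmere Industries Corp. (R1): 35% × 40% × 10% = 1.4% of Ironwood Textiles S.p.A.
Chain via Quarry Pharma AG → Stonebridge Partners LP (R1): 80% × 30% × 20% = 4.8% of Ironwood Textiles S.p.A.
Chain via Larkspur Manufacturing Inc. → Silverbay Shipping BV (R1): 10% × 60% × 10% = 0.6% of Ironwood Textiles S.p.A.
Aggregating (R2): 1.4% + 4.8% + 0.6% = 6.8%.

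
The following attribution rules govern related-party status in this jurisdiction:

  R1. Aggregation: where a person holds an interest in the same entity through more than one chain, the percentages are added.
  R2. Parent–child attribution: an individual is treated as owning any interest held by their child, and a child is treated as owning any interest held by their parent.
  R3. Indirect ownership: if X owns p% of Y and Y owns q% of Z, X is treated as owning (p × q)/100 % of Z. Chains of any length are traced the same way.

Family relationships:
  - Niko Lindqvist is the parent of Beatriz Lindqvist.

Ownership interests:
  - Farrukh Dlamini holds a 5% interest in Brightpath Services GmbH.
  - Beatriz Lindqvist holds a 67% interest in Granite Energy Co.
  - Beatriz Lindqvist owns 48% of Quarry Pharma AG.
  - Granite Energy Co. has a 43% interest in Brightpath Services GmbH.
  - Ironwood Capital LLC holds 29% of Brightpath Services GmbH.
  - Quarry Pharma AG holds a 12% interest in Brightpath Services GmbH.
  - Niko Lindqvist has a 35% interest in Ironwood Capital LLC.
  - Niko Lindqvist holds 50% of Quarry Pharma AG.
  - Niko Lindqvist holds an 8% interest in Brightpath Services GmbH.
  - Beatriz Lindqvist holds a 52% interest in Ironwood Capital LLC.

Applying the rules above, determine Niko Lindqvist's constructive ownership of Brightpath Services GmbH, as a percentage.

73.8%

By parent–child attribution (R2), Niko Lindqvist is treated as also owning Beatriz Lindqvist's interest in Ironwood Capital LLC, giving 35% + 52% = 87%.
By parent–child attribution (R2), Niko Lindqvist is treated as also owning Beatriz Lindqvist's interest in Quarry Pharma AG, giving 50% + 48% = 98%.
By parent–child attribution (R2), Niko Lindqvist is treated as owning Beatriz Lindqvist's 67% interest in Granite Energy Co.
Chain via Ironwood Capital LLC (R3): 87% × 29% = 25.23% of Brightpath Services GmbH.
Chain via Quarry Pharma AG (R3): 98% × 12% = 11.76% of Brightpath Services GmbH.
Direct interest in Brightpath Services GmbH: 8%.
Chain via Granite Energy Co. (R3): 67% × 43% = 28.81% of Brightpath Services GmbH.
Aggregating (R1): 25.23% + 11.76% + 8% + 28.81% = 73.8%.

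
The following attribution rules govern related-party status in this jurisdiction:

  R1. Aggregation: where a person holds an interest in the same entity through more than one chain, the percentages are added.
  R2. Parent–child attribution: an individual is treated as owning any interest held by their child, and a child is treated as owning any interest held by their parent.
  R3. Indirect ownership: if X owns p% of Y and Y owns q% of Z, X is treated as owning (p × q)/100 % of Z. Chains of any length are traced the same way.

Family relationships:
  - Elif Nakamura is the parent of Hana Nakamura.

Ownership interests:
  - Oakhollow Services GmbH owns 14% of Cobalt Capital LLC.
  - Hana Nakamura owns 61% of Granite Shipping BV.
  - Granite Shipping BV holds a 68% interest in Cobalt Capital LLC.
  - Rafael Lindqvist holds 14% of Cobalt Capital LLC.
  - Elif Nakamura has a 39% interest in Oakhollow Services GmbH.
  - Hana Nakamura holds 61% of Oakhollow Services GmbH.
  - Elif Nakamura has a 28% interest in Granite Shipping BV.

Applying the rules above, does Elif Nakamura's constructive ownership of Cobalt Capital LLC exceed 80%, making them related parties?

By parent–child attribution (R2), Elif Nakamura is treated as also owning Hana Nakamura's interest in Granite Shipping BV, giving 28% + 61% = 89%.
By parent–child attribution (R2), Elif Nakamura is treated as also owning Hana Nakamura's interest in Oakhollow Services GmbH, giving 39% + 61% = 100%.
Chain via Granite Shipping BV (R3): 89% × 68% = 60.52% of Cobalt Capital LLC.
Chain via Oakhollow Services GmbH (R3): 100% × 14% = 14% of Cobalt Capital LLC.
Aggregating (R1): 60.52% + 14% = 74.52%.
74.52% does not exceed the 80% threshold, so Elif is not a related party to Cobalt Capital LLC.

No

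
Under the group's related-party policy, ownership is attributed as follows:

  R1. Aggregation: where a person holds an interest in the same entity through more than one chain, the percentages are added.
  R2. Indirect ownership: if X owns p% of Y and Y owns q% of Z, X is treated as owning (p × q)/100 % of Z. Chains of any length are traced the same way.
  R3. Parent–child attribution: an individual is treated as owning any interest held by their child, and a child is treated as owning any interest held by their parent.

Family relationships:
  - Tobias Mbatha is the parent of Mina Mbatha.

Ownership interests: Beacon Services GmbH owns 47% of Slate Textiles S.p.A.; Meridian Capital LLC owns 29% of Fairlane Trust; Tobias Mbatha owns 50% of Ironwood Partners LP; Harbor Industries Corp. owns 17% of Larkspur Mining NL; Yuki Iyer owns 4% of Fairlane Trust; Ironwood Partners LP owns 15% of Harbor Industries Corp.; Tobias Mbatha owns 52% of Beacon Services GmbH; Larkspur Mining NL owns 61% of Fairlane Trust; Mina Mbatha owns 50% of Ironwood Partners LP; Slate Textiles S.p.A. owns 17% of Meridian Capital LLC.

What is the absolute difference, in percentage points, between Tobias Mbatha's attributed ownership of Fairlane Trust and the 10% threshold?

By parent–child attribution (R3), Tobias Mbatha is treated as also owning Mina Mbatha's interest in Ironwood Partners LP, giving 50% + 50% = 100%.
Chain via Beacon Services GmbH → Slate Textiles S.p.A. → Meridian Capital LLC (R2): 52% × 47% × 17% × 29% = 1.204892% of Fairlane Trust.
Chain via Ironwood Partners LP → Harbor Industries Corp. → Larkspur Mining NL (R2): 100% × 15% × 17% × 61% = 1.5555% of Fairlane Trust.
Aggregating (R1): 1.204892% + 1.5555% = 2.760392%.
2.760392% falls short of the 10% threshold by 7.239608 percentage points.

7.239608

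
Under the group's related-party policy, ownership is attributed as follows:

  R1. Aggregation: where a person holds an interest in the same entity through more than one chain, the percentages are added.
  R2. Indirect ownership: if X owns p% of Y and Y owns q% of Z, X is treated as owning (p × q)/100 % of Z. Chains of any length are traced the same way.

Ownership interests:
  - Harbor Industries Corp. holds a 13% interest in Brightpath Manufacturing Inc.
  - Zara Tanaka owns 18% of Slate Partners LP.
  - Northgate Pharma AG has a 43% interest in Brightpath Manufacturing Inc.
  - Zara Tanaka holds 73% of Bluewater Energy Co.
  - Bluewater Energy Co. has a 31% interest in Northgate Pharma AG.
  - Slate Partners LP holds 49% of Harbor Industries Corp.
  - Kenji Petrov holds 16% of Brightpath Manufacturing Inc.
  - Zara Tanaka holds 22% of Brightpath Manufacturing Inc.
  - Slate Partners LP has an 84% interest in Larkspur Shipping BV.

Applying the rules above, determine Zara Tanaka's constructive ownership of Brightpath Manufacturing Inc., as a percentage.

Chain via Bluewater Energy Co. → Northgate Pharma AG (R2): 73% × 31% × 43% = 9.7309% of Brightpath Manufacturing Inc.
Chain via Slate Partners LP → Harbor Industries Corp. (R2): 18% × 49% × 13% = 1.1466% of Brightpath Manufacturing Inc.
Direct interest in Brightpath Manufacturing Inc: 22%.
Aggregating (R1): 9.7309% + 1.1466% + 22% = 32.8775%.

32.8775%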